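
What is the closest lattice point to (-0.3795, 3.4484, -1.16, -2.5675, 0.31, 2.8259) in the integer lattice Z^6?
(0, 3, -1, -3, 0, 3)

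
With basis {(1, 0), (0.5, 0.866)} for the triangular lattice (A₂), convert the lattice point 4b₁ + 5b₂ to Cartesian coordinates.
(6.5, 4.33)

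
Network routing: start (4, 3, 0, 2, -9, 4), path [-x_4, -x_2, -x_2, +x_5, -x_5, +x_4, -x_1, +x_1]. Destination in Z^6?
(4, 1, 0, 2, -9, 4)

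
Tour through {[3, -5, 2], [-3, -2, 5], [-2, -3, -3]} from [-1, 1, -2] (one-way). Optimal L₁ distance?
28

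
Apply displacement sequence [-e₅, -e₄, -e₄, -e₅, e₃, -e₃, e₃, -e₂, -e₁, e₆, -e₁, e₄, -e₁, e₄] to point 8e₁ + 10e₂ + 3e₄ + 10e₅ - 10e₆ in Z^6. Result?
(5, 9, 1, 3, 8, -9)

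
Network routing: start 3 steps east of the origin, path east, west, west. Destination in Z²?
(2, 0)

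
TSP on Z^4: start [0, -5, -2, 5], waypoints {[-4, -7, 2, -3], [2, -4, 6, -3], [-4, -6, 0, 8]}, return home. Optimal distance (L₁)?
56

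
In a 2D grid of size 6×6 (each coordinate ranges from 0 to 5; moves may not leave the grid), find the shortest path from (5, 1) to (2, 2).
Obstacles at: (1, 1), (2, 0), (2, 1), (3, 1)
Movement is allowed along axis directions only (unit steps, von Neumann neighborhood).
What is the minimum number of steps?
4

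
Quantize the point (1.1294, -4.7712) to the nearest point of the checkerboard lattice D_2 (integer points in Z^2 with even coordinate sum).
(1, -5)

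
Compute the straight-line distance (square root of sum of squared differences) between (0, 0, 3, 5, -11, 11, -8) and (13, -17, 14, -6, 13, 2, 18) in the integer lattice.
45.0888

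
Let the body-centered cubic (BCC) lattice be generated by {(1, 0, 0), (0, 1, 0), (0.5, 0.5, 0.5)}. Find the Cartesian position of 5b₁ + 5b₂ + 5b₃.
(7.5, 7.5, 2.5)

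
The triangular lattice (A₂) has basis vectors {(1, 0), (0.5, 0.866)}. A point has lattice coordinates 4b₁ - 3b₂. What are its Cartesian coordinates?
(2.5, -2.598)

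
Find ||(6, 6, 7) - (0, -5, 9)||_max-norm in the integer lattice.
11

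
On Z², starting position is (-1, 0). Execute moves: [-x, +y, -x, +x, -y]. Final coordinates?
(-2, 0)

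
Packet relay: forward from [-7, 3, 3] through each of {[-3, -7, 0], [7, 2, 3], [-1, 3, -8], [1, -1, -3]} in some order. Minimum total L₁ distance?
59
(one optimal route: (-7, 3, 3) → (7, 2, 3) → (-1, 3, -8) → (1, -1, -3) → (-3, -7, 0))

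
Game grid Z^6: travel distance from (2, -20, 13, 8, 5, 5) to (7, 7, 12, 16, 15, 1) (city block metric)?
55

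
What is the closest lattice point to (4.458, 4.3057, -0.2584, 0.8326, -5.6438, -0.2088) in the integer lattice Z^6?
(4, 4, 0, 1, -6, 0)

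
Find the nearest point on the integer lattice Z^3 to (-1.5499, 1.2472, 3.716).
(-2, 1, 4)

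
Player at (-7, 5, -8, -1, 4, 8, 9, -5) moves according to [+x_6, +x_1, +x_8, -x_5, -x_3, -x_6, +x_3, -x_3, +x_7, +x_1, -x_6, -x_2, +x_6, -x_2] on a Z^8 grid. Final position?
(-5, 3, -9, -1, 3, 8, 10, -4)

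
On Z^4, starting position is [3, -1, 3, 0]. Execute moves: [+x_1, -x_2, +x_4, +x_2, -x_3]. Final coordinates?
(4, -1, 2, 1)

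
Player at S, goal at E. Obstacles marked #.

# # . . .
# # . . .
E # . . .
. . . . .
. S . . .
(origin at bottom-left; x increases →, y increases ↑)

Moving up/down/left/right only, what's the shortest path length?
3
(one shortest path: (1, 0) → (0, 0) → (0, 1) → (0, 2))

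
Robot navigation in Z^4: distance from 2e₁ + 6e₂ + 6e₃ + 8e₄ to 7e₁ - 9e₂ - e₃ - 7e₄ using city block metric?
42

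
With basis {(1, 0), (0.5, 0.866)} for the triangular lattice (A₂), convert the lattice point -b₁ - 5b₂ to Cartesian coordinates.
(-3.5, -4.33)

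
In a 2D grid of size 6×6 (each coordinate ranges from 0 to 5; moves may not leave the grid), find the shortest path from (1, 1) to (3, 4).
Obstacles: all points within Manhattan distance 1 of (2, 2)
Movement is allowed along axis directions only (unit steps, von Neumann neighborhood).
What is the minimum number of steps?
7
(one shortest path: (1, 1) → (0, 1) → (0, 2) → (0, 3) → (1, 3) → (1, 4) → (2, 4) → (3, 4))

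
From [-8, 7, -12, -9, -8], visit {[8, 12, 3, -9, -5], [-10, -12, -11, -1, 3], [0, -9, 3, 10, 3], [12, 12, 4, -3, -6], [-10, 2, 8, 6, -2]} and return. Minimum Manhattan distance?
214
(one optimal route: (-8, 7, -12, -9, -8) → (8, 12, 3, -9, -5) → (12, 12, 4, -3, -6) → (-10, 2, 8, 6, -2) → (0, -9, 3, 10, 3) → (-10, -12, -11, -1, 3) → (-8, 7, -12, -9, -8))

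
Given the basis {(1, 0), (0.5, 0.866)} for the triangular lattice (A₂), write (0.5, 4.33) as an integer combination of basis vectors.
-2b₁ + 5b₂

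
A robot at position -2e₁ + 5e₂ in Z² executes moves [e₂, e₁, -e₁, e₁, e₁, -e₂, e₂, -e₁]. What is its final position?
(-1, 6)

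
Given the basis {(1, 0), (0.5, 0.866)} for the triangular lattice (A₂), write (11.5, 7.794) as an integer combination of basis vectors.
7b₁ + 9b₂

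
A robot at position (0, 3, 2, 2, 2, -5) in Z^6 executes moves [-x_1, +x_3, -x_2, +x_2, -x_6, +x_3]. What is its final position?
(-1, 3, 4, 2, 2, -6)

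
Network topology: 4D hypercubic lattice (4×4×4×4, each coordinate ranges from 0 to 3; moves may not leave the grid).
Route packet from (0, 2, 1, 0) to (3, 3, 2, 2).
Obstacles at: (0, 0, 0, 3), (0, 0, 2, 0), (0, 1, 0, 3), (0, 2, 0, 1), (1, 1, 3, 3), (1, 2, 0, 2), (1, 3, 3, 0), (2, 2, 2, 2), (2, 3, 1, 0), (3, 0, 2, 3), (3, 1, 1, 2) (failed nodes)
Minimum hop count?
7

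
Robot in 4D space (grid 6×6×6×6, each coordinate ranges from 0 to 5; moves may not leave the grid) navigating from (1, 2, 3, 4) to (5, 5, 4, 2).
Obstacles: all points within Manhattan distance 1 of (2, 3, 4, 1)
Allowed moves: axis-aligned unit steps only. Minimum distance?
10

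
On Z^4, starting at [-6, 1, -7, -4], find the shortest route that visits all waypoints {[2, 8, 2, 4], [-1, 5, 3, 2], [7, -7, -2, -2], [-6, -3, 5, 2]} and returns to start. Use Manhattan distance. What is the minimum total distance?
104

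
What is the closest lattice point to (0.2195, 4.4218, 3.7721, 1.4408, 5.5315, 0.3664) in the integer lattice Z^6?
(0, 4, 4, 1, 6, 0)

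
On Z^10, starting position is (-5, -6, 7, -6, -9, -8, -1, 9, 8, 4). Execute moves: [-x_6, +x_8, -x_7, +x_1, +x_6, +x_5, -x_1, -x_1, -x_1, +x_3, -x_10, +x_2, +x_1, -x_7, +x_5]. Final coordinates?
(-6, -5, 8, -6, -7, -8, -3, 10, 8, 3)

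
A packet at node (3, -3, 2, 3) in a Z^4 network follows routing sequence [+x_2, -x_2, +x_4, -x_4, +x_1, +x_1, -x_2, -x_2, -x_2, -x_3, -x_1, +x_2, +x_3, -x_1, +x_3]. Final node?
(3, -5, 3, 3)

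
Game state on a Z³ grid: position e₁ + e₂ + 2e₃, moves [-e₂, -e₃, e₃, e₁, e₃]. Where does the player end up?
(2, 0, 3)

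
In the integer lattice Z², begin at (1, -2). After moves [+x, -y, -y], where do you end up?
(2, -4)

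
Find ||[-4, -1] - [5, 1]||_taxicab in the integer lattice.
11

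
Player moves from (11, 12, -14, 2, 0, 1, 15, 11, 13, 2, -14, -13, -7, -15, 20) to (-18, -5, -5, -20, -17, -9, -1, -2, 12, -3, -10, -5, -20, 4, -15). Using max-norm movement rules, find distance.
35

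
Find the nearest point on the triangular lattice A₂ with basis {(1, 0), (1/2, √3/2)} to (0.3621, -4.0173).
(0.5, -4.33)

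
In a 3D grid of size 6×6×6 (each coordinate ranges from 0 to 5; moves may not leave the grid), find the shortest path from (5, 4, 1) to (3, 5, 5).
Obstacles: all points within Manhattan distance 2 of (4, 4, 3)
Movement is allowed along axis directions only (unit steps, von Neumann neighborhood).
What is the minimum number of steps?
9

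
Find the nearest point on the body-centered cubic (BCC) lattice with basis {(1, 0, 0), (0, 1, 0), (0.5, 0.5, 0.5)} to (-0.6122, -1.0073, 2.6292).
(-0.5, -1.5, 2.5)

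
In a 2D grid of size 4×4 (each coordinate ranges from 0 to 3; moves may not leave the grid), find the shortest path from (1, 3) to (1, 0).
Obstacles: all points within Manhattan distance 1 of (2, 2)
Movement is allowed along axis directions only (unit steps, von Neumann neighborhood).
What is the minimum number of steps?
5
(one shortest path: (1, 3) → (0, 3) → (0, 2) → (0, 1) → (1, 1) → (1, 0))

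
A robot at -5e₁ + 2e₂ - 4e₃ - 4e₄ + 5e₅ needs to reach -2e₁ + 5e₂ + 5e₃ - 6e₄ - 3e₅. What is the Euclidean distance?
12.9228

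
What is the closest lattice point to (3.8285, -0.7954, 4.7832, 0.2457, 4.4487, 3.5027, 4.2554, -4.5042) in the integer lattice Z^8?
(4, -1, 5, 0, 4, 4, 4, -5)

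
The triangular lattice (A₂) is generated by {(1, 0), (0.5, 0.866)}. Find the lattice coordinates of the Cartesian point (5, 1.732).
4b₁ + 2b₂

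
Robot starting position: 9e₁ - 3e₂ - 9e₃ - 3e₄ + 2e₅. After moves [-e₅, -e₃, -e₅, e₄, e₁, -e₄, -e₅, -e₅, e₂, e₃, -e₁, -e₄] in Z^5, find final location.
(9, -2, -9, -4, -2)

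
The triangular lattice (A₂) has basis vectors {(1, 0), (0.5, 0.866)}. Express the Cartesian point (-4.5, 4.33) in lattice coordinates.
-7b₁ + 5b₂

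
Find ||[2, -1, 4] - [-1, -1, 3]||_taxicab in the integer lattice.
4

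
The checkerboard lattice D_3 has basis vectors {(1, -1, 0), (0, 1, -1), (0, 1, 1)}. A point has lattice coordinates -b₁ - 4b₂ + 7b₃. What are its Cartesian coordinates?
(-1, 4, 11)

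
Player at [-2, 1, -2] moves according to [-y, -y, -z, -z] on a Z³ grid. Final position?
(-2, -1, -4)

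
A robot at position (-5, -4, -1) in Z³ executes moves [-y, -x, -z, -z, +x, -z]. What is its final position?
(-5, -5, -4)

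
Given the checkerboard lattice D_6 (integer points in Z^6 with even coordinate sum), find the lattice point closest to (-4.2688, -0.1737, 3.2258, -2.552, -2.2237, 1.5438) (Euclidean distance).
(-4, 0, 3, -3, -2, 2)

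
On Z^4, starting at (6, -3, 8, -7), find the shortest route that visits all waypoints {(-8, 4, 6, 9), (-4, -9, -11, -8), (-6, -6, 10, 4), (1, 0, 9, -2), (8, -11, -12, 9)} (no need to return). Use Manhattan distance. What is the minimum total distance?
132
(one optimal route: (6, -3, 8, -7) → (1, 0, 9, -2) → (-8, 4, 6, 9) → (-6, -6, 10, 4) → (-4, -9, -11, -8) → (8, -11, -12, 9))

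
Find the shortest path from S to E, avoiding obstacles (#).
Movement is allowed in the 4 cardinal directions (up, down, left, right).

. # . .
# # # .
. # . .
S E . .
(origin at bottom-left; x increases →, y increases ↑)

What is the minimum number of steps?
1
(one shortest path: (0, 0) → (1, 0))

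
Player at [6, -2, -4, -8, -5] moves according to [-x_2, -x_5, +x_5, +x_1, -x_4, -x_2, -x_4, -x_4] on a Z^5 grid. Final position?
(7, -4, -4, -11, -5)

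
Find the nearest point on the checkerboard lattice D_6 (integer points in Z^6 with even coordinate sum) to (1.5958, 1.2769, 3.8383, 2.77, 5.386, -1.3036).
(2, 1, 4, 3, 5, -1)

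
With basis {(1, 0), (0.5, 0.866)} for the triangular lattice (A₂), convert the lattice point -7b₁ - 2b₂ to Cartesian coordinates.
(-8, -1.732)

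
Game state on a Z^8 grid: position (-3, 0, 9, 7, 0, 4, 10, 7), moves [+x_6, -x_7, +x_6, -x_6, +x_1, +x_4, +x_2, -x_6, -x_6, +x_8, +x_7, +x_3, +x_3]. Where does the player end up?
(-2, 1, 11, 8, 0, 3, 10, 8)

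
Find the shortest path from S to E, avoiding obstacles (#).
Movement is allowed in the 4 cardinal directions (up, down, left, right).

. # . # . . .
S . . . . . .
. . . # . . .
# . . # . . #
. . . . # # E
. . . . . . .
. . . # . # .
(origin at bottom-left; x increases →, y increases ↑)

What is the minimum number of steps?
11
(one shortest path: (0, 5) → (1, 5) → (2, 5) → (2, 4) → (2, 3) → (2, 2) → (3, 2) → (3, 1) → (4, 1) → (5, 1) → (6, 1) → (6, 2))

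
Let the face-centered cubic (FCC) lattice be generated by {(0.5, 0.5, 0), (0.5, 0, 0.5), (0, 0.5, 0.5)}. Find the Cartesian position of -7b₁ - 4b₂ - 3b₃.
(-5.5, -5, -3.5)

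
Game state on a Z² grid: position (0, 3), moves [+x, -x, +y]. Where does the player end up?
(0, 4)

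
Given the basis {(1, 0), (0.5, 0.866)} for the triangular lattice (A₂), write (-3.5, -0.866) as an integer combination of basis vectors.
-3b₁ - b₂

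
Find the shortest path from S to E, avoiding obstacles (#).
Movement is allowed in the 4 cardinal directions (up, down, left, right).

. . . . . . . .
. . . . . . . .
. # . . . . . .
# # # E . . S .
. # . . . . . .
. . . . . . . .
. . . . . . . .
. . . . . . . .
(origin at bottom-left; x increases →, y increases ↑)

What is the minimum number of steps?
3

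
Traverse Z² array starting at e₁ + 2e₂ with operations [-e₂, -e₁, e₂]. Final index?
(0, 2)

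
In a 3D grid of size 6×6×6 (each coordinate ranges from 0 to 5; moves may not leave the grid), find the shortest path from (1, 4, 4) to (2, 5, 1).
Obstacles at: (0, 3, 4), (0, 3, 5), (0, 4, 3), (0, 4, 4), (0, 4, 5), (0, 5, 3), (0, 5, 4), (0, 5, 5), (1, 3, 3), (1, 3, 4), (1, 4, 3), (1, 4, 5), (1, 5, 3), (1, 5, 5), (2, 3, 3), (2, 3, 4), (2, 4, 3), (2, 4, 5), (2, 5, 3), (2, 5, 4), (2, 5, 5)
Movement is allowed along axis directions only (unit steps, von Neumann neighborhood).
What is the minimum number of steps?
7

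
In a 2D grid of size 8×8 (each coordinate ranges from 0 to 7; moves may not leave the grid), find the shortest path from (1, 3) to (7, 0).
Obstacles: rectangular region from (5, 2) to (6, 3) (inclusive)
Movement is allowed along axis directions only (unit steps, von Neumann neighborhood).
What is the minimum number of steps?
9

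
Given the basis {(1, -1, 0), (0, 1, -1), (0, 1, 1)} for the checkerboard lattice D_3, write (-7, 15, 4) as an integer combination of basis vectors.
-7b₁ + 2b₂ + 6b₃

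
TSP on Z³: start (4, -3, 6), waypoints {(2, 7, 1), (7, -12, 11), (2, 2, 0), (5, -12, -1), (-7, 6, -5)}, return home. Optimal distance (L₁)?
100
(one optimal route: (4, -3, 6) → (2, 7, 1) → (-7, 6, -5) → (2, 2, 0) → (5, -12, -1) → (7, -12, 11) → (4, -3, 6))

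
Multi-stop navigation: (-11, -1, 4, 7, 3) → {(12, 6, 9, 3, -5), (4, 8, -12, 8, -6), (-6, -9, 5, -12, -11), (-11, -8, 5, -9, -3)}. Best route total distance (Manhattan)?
142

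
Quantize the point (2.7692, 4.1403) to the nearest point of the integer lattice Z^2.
(3, 4)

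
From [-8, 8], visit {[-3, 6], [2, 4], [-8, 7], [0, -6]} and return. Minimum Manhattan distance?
48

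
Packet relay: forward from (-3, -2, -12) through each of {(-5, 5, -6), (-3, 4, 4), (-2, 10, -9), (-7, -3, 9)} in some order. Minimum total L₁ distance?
56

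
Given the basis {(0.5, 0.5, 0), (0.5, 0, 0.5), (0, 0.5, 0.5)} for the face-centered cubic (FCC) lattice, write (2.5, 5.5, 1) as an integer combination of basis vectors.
7b₁ - 2b₂ + 4b₃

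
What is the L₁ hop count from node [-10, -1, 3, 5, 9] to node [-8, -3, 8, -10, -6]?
39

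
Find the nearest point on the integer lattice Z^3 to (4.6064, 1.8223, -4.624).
(5, 2, -5)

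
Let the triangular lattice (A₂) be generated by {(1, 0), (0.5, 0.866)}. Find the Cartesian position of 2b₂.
(1, 1.732)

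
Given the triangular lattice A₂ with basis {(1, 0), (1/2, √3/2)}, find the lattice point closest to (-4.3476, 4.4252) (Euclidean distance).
(-4.5, 4.33)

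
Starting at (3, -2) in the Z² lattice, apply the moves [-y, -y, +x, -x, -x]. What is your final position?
(2, -4)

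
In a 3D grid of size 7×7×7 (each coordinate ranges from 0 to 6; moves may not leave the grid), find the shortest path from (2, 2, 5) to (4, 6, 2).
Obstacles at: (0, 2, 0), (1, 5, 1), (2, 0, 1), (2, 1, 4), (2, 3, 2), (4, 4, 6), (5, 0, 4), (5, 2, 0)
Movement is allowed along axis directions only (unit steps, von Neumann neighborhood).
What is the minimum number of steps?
9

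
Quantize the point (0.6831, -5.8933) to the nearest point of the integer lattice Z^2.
(1, -6)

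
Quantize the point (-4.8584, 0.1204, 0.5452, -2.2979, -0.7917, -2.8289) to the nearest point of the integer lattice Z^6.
(-5, 0, 1, -2, -1, -3)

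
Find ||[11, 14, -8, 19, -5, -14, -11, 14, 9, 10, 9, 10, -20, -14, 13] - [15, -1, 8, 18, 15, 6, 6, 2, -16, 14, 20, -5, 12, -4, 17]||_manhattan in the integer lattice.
206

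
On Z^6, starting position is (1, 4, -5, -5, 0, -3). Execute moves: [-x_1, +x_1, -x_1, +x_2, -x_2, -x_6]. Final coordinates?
(0, 4, -5, -5, 0, -4)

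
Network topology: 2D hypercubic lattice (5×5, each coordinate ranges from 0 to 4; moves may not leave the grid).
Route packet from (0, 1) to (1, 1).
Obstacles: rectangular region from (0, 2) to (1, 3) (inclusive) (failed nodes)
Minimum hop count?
1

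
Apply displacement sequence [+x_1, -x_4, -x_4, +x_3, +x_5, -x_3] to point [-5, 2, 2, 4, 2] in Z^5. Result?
(-4, 2, 2, 2, 3)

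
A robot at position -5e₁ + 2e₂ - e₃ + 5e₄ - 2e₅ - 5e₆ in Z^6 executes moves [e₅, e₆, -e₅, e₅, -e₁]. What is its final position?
(-6, 2, -1, 5, -1, -4)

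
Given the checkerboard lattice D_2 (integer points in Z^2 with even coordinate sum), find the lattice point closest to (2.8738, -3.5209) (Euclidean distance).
(3, -3)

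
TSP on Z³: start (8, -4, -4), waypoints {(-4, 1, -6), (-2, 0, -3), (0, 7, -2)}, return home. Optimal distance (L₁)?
56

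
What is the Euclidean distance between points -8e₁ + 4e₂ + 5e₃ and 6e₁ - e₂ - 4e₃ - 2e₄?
17.4929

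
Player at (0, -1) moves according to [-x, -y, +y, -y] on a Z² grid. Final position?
(-1, -2)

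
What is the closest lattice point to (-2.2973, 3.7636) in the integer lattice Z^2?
(-2, 4)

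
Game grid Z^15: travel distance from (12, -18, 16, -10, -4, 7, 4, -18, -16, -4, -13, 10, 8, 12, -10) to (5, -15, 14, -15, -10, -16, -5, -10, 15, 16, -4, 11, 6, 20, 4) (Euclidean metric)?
50.04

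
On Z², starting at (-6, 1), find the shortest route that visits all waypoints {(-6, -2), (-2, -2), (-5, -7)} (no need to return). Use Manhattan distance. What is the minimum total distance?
15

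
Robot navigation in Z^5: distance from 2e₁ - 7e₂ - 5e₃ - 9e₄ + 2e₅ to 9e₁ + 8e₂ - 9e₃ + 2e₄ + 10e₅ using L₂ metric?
21.7945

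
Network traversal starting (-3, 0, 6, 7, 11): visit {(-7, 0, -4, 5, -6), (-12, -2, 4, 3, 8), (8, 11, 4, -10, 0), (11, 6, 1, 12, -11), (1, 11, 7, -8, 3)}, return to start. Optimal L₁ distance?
190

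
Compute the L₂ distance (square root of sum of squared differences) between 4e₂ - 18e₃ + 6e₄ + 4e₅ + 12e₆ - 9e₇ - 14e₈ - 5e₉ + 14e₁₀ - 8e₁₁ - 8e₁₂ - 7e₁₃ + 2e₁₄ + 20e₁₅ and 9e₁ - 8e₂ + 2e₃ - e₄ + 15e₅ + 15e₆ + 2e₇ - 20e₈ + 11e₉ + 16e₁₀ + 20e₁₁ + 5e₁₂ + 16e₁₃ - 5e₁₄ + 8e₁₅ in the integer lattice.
53.8145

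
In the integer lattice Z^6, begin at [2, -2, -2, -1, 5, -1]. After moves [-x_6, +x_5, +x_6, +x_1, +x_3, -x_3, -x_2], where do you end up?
(3, -3, -2, -1, 6, -1)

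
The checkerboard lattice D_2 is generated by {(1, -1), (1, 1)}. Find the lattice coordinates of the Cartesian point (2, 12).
-5b₁ + 7b₂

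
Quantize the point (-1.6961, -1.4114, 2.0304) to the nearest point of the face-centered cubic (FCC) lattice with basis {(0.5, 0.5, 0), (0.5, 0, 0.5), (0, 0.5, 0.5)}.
(-1.5, -1.5, 2)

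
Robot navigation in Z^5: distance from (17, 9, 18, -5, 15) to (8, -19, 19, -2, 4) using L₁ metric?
52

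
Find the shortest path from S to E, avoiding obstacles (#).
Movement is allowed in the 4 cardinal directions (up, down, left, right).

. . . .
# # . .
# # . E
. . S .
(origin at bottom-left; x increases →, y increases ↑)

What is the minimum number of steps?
2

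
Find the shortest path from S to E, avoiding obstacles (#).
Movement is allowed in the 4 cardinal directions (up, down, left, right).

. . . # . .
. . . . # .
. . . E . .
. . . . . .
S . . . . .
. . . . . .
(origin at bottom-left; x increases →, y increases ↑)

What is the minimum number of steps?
5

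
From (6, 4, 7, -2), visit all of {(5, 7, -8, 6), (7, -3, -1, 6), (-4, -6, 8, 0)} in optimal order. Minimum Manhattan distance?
71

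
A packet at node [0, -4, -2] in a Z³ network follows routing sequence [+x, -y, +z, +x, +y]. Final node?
(2, -4, -1)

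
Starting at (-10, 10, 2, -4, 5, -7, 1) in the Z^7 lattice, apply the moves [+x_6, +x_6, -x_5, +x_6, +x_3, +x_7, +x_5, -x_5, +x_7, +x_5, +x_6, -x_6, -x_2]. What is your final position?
(-10, 9, 3, -4, 5, -4, 3)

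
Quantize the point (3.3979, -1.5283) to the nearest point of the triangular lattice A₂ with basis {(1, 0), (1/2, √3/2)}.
(3, -1.732)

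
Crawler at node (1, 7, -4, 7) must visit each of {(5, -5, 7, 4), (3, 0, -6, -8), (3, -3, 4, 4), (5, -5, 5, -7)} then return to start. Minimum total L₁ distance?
88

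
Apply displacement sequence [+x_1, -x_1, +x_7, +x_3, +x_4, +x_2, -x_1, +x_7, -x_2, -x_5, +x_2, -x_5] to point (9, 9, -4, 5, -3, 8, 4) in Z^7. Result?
(8, 10, -3, 6, -5, 8, 6)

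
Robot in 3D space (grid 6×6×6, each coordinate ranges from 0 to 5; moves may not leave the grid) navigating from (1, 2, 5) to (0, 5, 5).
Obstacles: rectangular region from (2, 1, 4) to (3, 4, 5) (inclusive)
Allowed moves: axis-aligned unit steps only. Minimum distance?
4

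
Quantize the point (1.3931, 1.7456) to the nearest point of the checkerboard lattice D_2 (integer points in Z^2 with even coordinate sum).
(2, 2)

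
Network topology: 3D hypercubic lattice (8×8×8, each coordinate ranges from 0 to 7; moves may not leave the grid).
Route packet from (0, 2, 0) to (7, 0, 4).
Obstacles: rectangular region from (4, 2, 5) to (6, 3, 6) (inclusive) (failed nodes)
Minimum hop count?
13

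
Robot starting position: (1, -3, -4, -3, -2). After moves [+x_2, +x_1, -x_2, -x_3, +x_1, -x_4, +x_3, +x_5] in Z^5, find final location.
(3, -3, -4, -4, -1)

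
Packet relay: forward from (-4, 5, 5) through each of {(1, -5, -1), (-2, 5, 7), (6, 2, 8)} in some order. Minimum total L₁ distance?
37
(one optimal route: (-4, 5, 5) → (-2, 5, 7) → (6, 2, 8) → (1, -5, -1))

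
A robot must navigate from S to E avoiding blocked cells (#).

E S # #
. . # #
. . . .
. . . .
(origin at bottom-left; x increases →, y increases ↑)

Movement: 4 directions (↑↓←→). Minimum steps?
1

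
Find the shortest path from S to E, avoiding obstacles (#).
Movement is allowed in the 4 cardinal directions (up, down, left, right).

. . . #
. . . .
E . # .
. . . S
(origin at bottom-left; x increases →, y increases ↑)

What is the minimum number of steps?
4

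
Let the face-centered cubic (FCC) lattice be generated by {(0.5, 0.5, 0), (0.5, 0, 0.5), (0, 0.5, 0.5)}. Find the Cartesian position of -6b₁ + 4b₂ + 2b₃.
(-1, -2, 3)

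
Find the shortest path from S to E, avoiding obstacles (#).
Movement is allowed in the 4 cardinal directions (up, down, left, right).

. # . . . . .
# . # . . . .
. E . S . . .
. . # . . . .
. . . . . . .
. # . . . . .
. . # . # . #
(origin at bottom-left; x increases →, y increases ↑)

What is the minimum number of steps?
2
(one shortest path: (3, 4) → (2, 4) → (1, 4))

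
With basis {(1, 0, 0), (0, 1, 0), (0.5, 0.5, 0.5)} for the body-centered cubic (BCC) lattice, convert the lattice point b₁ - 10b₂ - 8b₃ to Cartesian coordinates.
(-3, -14, -4)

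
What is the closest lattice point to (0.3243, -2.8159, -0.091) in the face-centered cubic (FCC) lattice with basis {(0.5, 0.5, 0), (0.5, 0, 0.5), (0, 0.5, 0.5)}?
(0.5, -2.5, 0)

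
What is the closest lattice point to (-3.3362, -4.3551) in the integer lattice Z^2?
(-3, -4)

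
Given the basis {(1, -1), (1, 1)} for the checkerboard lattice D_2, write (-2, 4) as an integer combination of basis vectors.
-3b₁ + b₂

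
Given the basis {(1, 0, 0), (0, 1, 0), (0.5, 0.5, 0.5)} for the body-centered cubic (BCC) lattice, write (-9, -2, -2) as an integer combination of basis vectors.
-7b₁ - 4b₃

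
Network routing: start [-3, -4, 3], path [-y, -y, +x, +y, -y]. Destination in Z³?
(-2, -6, 3)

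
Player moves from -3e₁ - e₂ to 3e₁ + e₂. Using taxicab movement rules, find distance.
8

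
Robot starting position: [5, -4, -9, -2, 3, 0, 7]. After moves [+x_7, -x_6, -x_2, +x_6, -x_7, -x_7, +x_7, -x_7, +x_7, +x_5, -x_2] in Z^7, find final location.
(5, -6, -9, -2, 4, 0, 7)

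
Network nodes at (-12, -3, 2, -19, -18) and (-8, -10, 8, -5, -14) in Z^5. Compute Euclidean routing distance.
17.6918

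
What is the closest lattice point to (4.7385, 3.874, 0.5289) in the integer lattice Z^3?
(5, 4, 1)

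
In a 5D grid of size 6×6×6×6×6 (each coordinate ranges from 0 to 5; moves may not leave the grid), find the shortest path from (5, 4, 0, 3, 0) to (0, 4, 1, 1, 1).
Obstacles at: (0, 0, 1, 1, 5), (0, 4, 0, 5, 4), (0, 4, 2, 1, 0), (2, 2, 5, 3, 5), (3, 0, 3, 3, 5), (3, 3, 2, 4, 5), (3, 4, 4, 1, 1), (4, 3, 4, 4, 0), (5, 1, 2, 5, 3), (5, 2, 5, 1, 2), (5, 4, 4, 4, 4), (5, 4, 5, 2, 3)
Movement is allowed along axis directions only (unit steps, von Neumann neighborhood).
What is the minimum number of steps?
9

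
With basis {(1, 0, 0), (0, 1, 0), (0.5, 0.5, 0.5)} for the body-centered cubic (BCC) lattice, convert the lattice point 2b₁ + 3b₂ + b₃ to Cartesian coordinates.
(2.5, 3.5, 0.5)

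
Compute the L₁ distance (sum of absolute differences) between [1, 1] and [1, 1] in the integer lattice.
0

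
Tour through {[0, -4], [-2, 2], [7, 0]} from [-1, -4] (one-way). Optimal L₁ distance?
20
(one optimal route: (-1, -4) → (0, -4) → (-2, 2) → (7, 0))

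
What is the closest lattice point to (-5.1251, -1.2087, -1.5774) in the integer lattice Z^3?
(-5, -1, -2)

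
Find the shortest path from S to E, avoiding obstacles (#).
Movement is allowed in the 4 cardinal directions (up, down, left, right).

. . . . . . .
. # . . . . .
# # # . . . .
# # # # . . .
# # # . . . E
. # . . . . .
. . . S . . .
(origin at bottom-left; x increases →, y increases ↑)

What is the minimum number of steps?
5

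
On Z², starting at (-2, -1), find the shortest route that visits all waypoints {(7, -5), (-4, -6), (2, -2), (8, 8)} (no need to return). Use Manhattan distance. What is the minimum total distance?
39
(one optimal route: (-2, -1) → (-4, -6) → (2, -2) → (7, -5) → (8, 8))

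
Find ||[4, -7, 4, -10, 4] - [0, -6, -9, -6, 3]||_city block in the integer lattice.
23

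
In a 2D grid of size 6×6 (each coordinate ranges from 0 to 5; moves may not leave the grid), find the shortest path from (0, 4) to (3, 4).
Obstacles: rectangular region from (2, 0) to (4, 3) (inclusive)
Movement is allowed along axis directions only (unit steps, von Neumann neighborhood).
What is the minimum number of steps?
3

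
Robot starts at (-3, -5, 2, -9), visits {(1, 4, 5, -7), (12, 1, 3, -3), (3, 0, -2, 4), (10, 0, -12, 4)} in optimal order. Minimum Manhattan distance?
77
(one optimal route: (-3, -5, 2, -9) → (1, 4, 5, -7) → (12, 1, 3, -3) → (3, 0, -2, 4) → (10, 0, -12, 4))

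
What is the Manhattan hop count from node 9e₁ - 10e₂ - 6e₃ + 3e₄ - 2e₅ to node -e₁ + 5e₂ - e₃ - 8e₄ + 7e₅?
50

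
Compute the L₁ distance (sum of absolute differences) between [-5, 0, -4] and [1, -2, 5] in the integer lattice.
17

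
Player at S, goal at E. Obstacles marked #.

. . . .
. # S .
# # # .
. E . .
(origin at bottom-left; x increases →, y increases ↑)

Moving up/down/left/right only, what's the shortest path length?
5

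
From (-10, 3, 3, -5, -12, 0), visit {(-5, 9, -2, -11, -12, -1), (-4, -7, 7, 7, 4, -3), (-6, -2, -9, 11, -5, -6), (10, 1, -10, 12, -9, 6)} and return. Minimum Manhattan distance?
214
(one optimal route: (-10, 3, 3, -5, -12, 0) → (-5, 9, -2, -11, -12, -1) → (10, 1, -10, 12, -9, 6) → (-6, -2, -9, 11, -5, -6) → (-4, -7, 7, 7, 4, -3) → (-10, 3, 3, -5, -12, 0))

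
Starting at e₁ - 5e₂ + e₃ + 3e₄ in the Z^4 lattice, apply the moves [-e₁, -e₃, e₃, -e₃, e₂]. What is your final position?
(0, -4, 0, 3)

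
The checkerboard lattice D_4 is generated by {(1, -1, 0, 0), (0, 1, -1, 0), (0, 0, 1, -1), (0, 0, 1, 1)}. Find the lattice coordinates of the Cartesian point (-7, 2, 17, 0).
-7b₁ - 5b₂ + 6b₃ + 6b₄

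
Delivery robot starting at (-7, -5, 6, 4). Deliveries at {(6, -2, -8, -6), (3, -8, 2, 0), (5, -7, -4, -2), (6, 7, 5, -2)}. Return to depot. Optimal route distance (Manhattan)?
104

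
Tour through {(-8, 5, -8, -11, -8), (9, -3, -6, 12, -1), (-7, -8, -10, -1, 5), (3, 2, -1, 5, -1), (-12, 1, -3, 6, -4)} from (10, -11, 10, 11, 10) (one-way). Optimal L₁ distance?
155
(one optimal route: (10, -11, 10, 11, 10) → (9, -3, -6, 12, -1) → (3, 2, -1, 5, -1) → (-12, 1, -3, 6, -4) → (-8, 5, -8, -11, -8) → (-7, -8, -10, -1, 5))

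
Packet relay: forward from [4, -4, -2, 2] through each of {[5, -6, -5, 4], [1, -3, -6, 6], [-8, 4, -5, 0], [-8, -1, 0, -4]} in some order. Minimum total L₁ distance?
55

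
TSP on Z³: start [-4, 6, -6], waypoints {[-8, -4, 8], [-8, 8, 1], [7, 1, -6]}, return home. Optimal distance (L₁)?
82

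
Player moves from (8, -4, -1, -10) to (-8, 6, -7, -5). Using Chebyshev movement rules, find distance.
16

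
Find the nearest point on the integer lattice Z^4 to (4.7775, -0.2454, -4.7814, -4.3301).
(5, 0, -5, -4)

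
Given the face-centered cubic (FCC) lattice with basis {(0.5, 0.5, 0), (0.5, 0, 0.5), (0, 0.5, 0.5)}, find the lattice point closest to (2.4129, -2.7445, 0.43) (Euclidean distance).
(2.5, -3, 0.5)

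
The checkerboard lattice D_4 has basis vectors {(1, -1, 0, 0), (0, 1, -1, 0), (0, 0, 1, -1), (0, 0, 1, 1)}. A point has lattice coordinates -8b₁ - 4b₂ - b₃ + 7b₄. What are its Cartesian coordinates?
(-8, 4, 10, 8)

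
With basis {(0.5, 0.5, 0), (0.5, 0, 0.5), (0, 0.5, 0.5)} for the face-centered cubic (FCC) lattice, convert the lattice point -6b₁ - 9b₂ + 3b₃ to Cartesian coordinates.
(-7.5, -1.5, -3)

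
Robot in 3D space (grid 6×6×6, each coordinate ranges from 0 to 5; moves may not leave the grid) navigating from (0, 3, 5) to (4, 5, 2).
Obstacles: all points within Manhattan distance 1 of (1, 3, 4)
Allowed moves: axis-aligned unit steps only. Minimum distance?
9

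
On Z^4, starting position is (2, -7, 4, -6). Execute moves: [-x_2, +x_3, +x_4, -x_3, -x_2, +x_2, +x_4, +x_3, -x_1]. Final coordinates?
(1, -8, 5, -4)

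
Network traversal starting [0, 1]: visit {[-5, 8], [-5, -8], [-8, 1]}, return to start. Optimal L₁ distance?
48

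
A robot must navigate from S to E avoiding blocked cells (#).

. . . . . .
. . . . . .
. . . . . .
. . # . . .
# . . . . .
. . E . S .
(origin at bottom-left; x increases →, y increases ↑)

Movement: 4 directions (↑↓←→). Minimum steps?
2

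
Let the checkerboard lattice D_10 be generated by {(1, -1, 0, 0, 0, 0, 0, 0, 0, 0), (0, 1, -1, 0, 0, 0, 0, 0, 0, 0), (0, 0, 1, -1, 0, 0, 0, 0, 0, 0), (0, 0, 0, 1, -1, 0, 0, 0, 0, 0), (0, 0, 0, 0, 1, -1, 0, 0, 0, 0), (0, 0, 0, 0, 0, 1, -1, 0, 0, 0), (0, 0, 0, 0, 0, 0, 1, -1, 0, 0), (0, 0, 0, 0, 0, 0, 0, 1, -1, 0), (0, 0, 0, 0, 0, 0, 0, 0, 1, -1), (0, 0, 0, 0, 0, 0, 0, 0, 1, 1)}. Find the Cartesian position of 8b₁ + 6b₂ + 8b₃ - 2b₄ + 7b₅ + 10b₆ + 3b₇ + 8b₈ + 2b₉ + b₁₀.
(8, -2, 2, -10, 9, 3, -7, 5, -5, -1)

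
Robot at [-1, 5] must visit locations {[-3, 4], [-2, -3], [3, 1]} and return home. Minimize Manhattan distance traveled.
28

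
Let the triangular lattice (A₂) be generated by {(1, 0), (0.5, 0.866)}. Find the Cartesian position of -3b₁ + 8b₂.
(1, 6.928)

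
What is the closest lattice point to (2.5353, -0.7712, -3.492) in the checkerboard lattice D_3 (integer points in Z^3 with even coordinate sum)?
(3, -1, -4)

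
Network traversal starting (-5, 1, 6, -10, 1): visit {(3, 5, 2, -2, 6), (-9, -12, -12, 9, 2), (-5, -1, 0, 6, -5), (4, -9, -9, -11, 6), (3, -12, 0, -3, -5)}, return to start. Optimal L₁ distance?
202
(one optimal route: (-5, 1, 6, -10, 1) → (3, 5, 2, -2, 6) → (3, -12, 0, -3, -5) → (4, -9, -9, -11, 6) → (-9, -12, -12, 9, 2) → (-5, -1, 0, 6, -5) → (-5, 1, 6, -10, 1))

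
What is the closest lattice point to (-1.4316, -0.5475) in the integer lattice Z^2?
(-1, -1)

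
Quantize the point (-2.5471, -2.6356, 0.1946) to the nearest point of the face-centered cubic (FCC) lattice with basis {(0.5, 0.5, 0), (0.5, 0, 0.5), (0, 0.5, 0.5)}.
(-2.5, -2.5, 0)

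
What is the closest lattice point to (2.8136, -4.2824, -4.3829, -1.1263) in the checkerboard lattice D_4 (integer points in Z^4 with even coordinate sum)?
(3, -4, -4, -1)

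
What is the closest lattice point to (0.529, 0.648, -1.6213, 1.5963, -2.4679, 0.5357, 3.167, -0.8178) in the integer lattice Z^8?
(1, 1, -2, 2, -2, 1, 3, -1)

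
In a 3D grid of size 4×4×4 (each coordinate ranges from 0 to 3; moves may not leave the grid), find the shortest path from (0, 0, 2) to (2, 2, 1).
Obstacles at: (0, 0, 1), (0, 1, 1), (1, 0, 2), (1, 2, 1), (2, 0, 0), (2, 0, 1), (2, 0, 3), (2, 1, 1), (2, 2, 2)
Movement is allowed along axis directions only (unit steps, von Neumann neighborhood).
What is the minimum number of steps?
7
(one shortest path: (0, 0, 2) → (0, 1, 2) → (1, 1, 2) → (2, 1, 2) → (3, 1, 2) → (3, 2, 2) → (3, 2, 1) → (2, 2, 1))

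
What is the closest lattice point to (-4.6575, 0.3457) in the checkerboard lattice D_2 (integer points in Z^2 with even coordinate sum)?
(-5, 1)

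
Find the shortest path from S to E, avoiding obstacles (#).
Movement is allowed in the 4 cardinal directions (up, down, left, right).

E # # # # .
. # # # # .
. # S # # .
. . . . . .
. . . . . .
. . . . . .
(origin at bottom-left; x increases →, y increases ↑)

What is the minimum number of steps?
6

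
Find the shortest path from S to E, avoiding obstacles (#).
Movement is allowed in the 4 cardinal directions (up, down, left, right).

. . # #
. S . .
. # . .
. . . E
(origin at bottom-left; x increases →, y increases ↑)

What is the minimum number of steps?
4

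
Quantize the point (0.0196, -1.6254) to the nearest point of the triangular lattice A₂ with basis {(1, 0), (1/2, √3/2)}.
(0, -1.732)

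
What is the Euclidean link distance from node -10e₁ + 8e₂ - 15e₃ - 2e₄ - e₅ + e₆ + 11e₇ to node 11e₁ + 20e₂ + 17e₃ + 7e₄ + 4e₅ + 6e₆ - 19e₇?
51.3809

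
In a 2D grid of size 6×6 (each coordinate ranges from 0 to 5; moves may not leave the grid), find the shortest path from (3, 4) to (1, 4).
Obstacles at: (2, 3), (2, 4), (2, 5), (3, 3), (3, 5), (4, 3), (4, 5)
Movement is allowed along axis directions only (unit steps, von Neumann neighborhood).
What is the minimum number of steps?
10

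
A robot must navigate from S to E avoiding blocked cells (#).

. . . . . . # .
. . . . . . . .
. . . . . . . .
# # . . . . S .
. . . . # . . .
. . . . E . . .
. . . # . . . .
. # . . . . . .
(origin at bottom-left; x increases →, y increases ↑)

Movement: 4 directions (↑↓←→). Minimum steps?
4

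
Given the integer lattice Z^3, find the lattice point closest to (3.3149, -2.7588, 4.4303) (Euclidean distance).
(3, -3, 4)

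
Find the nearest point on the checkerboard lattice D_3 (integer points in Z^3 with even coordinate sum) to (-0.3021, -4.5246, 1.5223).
(0, -5, 1)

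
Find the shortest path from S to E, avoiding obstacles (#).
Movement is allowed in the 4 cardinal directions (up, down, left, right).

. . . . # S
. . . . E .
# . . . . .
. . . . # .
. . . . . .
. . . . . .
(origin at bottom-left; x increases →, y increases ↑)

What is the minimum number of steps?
2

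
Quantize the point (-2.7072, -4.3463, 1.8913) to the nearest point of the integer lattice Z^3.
(-3, -4, 2)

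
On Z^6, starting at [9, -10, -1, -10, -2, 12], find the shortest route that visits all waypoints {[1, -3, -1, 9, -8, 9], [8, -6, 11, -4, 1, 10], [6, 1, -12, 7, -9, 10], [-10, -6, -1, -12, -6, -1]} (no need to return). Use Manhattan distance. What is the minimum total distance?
152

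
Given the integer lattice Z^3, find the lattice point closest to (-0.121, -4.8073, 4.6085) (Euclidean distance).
(0, -5, 5)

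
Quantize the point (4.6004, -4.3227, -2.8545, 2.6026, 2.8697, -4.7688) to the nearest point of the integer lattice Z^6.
(5, -4, -3, 3, 3, -5)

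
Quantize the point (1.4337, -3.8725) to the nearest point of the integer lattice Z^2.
(1, -4)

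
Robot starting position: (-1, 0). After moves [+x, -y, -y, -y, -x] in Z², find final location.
(-1, -3)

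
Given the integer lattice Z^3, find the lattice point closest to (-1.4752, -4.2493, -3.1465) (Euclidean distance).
(-1, -4, -3)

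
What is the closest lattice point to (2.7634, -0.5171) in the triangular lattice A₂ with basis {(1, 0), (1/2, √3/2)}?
(2.5, -0.866)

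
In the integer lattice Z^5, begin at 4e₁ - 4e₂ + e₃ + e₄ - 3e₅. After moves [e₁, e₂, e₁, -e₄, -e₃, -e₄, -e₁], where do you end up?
(5, -3, 0, -1, -3)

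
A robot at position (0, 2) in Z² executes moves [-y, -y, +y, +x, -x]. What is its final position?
(0, 1)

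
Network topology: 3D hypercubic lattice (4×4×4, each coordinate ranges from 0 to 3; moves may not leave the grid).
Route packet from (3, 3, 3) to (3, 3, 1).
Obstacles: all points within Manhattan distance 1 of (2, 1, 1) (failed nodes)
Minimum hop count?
2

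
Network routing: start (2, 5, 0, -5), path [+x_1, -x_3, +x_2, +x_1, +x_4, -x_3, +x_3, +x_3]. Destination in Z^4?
(4, 6, 0, -4)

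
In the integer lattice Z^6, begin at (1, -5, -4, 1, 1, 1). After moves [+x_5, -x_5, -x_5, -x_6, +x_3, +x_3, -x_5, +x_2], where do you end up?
(1, -4, -2, 1, -1, 0)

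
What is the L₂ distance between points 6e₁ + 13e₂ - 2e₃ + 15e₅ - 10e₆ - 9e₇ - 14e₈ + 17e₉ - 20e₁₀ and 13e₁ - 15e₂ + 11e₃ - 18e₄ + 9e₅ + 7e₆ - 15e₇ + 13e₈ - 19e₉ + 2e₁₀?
64.7765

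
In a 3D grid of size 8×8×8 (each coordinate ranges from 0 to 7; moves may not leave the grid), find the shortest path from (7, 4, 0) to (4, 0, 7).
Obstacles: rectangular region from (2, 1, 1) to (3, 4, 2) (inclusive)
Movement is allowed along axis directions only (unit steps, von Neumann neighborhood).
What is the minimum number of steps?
14
(one shortest path: (7, 4, 0) → (6, 4, 0) → (5, 4, 0) → (4, 4, 0) → (4, 3, 0) → (4, 2, 0) → (4, 1, 0) → (4, 0, 0) → (4, 0, 1) → (4, 0, 2) → (4, 0, 3) → (4, 0, 4) → (4, 0, 5) → (4, 0, 6) → (4, 0, 7))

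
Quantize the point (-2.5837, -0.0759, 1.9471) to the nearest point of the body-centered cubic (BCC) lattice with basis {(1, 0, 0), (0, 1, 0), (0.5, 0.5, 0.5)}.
(-3, 0, 2)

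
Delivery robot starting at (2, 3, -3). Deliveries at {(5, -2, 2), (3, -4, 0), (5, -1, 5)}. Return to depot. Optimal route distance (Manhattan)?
36
(one optimal route: (2, 3, -3) → (3, -4, 0) → (5, -2, 2) → (5, -1, 5) → (2, 3, -3))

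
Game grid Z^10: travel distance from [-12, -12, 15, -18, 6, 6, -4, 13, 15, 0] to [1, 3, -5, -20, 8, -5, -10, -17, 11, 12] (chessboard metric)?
30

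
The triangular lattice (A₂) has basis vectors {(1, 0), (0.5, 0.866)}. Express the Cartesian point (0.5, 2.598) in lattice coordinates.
-b₁ + 3b₂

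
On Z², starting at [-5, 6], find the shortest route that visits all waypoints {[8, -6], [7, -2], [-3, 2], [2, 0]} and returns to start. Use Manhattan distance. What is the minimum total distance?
50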